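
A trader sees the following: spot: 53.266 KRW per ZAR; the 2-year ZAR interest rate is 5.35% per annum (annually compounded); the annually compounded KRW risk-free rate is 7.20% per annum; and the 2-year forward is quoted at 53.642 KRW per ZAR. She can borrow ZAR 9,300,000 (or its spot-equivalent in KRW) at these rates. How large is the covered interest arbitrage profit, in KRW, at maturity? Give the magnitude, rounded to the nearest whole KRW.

KRW 15,597,998

T = 2 years.
Route A — deposit ZAR, sell forward: 9,300,000 × 1.10986225 × 53.642 = KRW 553,677,646.57.
Route B — convert at spot, deposit KRW: 9,300,000 × 53.266 × 1.149184 = KRW 569,275,644.98.
The quoted forward undervalues ZAR, so borrow ZAR, convert to KRW at spot, deposit the KRW at 7.20%, and buy ZAR forward at 53.642 to cover the loan.
The gap between the two covered legs is KRW 15,597,998.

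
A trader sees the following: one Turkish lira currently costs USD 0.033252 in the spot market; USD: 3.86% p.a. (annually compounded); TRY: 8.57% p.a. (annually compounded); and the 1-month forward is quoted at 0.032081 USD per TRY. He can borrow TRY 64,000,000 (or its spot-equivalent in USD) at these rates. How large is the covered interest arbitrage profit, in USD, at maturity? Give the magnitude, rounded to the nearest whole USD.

USD 67,554

T = 1/12 years.
Invest the TRY and cover forward: 64,000,000 × 1.006875608 × 0.032081 = USD 2,067,300.89.
Convert at spot and invest in USD: 64,000,000 × 0.033252 × 1.003161124 = USD 2,134,855.28.
The quoted forward undervalues TRY, so borrow TRY, convert to USD at spot, deposit the USD at 3.86%, and buy TRY forward at 0.032081 to cover the loan.
The gap between the two covered legs is USD 67,554.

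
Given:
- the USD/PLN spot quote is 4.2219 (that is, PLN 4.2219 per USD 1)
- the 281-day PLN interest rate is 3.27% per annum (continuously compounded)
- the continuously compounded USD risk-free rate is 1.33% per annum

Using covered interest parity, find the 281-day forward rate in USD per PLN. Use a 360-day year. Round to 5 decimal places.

0.23330

T = 281/360 years.
PLN growth factor: e^(0.0327×281/360) = 1.0258527.
Growth of 1 USD over T: e^(0.0133×281/360) = 1.0104355.
Forward (PLN per USD) = 4.2219 × 1.0258527 / 1.0104355 = 4.286318.
Invert for USD per PLN: 1 / 4.286318 = 0.23330.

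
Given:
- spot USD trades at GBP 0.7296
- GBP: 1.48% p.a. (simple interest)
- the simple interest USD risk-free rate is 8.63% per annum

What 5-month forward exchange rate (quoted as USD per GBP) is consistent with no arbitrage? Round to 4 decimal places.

T = 5/12 years.
GBP growth factor: 1 + 0.0148×5/12 = 1.0061667.
USD accumulates by 1 + 0.0863×5/12 = 1.0359583.
CIP: F = S · (grow GBP)/(grow USD) = 0.7296 × 1.0061667/1.0359583 = 0.7086185 GBP per USD.
Invert for USD per GBP: 1 / 0.7086185 = 1.4112.

1.4112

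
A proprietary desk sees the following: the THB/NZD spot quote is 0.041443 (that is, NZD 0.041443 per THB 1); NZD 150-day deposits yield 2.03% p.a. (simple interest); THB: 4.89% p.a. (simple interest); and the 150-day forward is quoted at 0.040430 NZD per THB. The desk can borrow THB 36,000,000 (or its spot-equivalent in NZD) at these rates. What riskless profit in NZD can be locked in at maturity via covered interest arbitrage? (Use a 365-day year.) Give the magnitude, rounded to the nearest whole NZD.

NZD 19,665

T = 150/365 years.
Route A — deposit THB, sell forward: 36,000,000 × 1.02009589 × 0.040430 = NZD 1,484,729.17.
Route B — convert at spot, deposit NZD: 36,000,000 × 0.041443 × 1.008342466 = NZD 1,504,394.53.
The quoted forward undervalues THB, so borrow THB, convert to NZD at spot, deposit the NZD at 2.03%, and buy THB forward at 0.040430 to cover the loan.
Arbitrage profit = |1,484,729.17 − 1,504,394.53| = NZD 19,665.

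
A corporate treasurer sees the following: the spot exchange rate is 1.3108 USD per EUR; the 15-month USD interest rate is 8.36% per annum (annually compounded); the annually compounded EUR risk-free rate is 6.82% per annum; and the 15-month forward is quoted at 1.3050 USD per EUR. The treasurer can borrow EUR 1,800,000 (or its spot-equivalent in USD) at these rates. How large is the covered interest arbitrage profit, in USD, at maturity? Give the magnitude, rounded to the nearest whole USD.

T = 15/12 years.
Invest the EUR and cover forward: 1,800,000 × 1.085964721 × 1.3050 = USD 2,550,931.13.
Convert at spot and invest in USD: 1,800,000 × 1.3108 × 1.105570 = USD 2,608,526.08.
The quoted forward undervalues EUR, so borrow EUR, convert to USD at spot, deposit the USD at 8.36%, and buy EUR forward at 1.3050 to cover the loan.
Profit = 2,608,526.08 − 2,550,931.13 = USD 57,595.

USD 57,595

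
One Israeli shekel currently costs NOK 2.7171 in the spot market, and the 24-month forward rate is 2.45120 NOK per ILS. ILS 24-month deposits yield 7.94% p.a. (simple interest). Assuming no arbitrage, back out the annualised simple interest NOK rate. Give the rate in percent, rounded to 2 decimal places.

2.27%

T = 2 years.
By CIP, F/S equals the NOK-to-ILS growth ratio: 2.4512/2.7171 = 0.9021383.
The ILS side grows by 1 + 0.0794×2 = 1.158800.
That pins the NOK growth at 1.0453979.
(1.0453979 − 1)/T = 0.022699, i.e. 2.27%.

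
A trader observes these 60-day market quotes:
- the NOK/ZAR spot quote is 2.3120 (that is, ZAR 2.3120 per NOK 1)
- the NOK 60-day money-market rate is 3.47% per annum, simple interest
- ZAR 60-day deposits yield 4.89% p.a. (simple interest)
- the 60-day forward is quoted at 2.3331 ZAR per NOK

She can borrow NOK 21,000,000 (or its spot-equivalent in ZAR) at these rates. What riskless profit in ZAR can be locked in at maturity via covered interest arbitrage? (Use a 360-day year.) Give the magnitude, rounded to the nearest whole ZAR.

T = 60/360 years.
Keep in NOK, deliver into the forward: 21,000,000·1.0057833333·2.3331 = ZAR 49,278,454.99.
Swap to ZAR now, deposit: 21,000,000·2.3120·1.008150 = ZAR 48,947,698.80.
The quoted forward overvalues NOK, so borrow ZAR, buy NOK at spot, deposit the NOK at 3.47%, and sell the proceeds forward at 2.3331.
Profit = 49,278,454.99 − 48,947,698.80 = ZAR 330,756.

ZAR 330,756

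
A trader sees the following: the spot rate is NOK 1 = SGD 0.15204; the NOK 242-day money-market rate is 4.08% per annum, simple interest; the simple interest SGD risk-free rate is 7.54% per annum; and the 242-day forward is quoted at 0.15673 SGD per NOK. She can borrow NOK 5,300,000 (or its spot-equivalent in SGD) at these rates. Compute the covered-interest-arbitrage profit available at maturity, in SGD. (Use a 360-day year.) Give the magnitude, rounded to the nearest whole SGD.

T = 242/360 years.
Invest the NOK and cover forward: 5,300,000 × 1.02742667 × 0.15673 = SGD 853,451.48.
Convert at spot and invest in SGD: 5,300,000 × 0.15204 × 1.05068556 = SGD 846,655.03.
The quoted forward overvalues NOK, so borrow SGD, buy NOK at spot, deposit the NOK at 4.08%, and sell the proceeds forward at 0.15673.
Profit = 853,451.48 − 846,655.03 = SGD 6,796.

SGD 6,796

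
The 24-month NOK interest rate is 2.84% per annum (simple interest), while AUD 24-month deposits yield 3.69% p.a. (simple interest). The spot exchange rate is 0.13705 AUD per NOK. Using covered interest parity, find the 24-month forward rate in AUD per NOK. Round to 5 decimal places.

T = 2 years.
Growth of 1 AUD over T: 1 + 0.0369×2 = 1.073800.
NOK accumulates by 1 + 0.0284×2 = 1.056800.
So F = 0.13705 × 1.073800 / 1.056800 = 0.1392546 (AUD/NOK).

0.13925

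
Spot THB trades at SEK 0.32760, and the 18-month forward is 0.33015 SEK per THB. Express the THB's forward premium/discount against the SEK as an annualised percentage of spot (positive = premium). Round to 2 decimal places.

T = 18/12 years.
THB trades forward at +0.77839% vs spot over the period.
×(1/T) gives 0.52% p.a.

+0.52%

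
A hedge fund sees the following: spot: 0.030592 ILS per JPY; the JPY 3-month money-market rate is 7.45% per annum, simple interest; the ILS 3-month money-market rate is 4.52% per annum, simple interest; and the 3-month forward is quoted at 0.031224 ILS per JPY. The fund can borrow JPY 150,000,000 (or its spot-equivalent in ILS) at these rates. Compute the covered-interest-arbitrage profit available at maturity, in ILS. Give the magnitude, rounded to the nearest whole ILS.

T = 3/12 years.
Invest the JPY and cover forward: 150,000,000 × 1.018625 × 0.031224 = ILS 4,770,832.05.
Convert at spot and invest in ILS: 150,000,000 × 0.030592 × 1.011300 = ILS 4,640,653.44.
The quoted forward overvalues JPY, so borrow ILS, buy JPY at spot, deposit the JPY at 7.45%, and sell the proceeds forward at 0.031224.
Arbitrage profit = |4,770,832.05 − 4,640,653.44| = ILS 130,179.

ILS 130,179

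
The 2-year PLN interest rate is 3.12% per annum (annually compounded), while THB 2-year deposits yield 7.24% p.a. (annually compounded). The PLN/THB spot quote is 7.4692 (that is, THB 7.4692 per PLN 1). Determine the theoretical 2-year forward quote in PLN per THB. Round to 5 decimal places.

0.12379

T = 2 years.
THB accumulates by (1 + 0.0724)^2 = 1.1500418.
PLN accumulates by (1 + 0.0312)^2 = 1.0633734.
Forward (THB per PLN) = 7.4692 × 1.1500418 / 1.0633734 = 8.077964.
Quoted the other way: 1/8.077964 = 0.12379 PLN per THB.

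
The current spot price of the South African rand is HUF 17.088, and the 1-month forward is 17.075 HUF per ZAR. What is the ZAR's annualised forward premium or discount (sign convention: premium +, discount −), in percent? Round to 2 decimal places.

-0.91%

T = 1/12 years.
(F − S)/S = (17.075 − 17.088)/17.088 = -0.0007608.
×(1/T) gives -0.91% p.a.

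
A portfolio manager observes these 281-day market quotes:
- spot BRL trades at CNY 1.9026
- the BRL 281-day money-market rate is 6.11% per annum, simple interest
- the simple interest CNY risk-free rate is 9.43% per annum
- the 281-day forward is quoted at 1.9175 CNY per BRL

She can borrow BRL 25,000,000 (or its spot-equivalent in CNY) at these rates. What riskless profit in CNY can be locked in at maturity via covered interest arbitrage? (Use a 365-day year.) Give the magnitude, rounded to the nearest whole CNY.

CNY 825,713

T = 281/365 years.
Route A — deposit BRL, sell forward: 25,000,000 × 1.0470386301 × 1.9175 = CNY 50,192,414.33.
Route B — convert at spot, deposit CNY: 25,000,000 × 1.9026 × 1.0725980822 = CNY 51,018,127.78.
The quoted forward undervalues BRL, so borrow BRL, convert to CNY at spot, deposit the CNY at 9.43%, and buy BRL forward at 1.9175 to cover the loan.
The gap between the two covered legs is CNY 825,713.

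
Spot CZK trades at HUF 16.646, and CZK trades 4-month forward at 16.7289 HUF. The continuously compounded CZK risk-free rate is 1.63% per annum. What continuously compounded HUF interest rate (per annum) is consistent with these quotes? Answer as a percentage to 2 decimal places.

3.12%

T = 4/12 years.
By CIP, F/S equals the HUF-to-CZK growth ratio: 16.7289/16.646 = 1.0049802.
CZK growth factor: e^(0.0163×4/12) = 1.0054481.
So the HUF growth factor = 1.0104554.
Take logs: ln 1.0104554 / (4/12) = 0.031203, so 3.12%.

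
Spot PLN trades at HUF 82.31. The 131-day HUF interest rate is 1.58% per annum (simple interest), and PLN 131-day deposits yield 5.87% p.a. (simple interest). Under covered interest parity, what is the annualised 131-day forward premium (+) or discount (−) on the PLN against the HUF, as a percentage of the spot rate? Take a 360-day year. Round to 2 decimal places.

T = 131/360 years.
CIP forward (HUF per PLN) = 82.31 × 1.0057494/1.0213603 = 81.05194.
Annualised premium = (F − S)/S × (1/T) = (81.05194 − 82.31)/82.31 ÷ (131/360) = -4.20%.

-4.20%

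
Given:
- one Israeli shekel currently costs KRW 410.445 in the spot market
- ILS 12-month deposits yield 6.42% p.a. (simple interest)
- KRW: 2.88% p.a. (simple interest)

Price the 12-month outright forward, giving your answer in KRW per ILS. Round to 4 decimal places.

T = 1 year.
KRW growth factor: 1 + 0.0288×1 = 1.028800.
ILS accumulates by 1 + 0.0642×1 = 1.064200.
CIP: F = S · (grow KRW)/(grow ILS) = 410.445 × 1.028800/1.064200 = 396.791783 KRW per ILS.

396.7918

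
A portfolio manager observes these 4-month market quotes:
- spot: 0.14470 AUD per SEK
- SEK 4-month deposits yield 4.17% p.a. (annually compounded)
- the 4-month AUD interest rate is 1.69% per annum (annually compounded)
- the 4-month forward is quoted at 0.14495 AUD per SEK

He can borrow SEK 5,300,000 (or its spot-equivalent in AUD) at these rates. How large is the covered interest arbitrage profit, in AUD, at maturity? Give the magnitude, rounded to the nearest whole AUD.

T = 4/12 years.
Keep in SEK, deliver into the forward: 5,300,000·1.01371115·0.14495 = AUD 778,768.39.
Swap to AUD now, deposit: 5,300,000·0.14470·1.00560189 = AUD 771,206.15.
The quoted forward overvalues SEK, so borrow AUD, buy SEK at spot, deposit the SEK at 4.17%, and sell the proceeds forward at 0.14495.
The gap between the two covered legs is AUD 7,562.

AUD 7,562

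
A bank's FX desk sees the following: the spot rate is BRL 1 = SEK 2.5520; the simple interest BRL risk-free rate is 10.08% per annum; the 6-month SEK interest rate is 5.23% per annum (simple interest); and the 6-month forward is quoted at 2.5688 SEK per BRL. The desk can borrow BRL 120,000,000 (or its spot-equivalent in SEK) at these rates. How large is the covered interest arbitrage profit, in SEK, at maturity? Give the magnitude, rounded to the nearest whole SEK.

T = 6/12 years.
Invest the BRL and cover forward: 120,000,000 × 1.050400 × 2.5688 = SEK 323,792,102.40.
Convert at spot and invest in SEK: 120,000,000 × 2.5520 × 1.026150 = SEK 314,248,176.00.
The quoted forward overvalues BRL, so borrow SEK, buy BRL at spot, deposit the BRL at 10.08%, and sell the proceeds forward at 2.5688.
Profit = 323,792,102.40 − 314,248,176.00 = SEK 9,543,926.

SEK 9,543,926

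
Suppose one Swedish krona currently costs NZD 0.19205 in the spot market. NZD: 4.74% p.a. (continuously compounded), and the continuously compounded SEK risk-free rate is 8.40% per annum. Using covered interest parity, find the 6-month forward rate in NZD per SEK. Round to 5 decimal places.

0.18857

T = 6/12 years.
NZD growth factor: e^(0.0474×6/12) = 1.0239831.
SEK accumulates by e^(0.0840×6/12) = 1.0428945.
So F = 0.19205 × 1.0239831 / 1.0428945 = 0.1885674 (NZD/SEK).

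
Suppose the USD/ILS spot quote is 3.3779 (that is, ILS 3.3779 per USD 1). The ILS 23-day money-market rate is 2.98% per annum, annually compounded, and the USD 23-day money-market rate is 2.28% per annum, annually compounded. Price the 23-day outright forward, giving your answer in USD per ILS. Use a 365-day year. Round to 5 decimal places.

0.29591

T = 23/365 years.
ILS accumulates by (1 + 0.0298)^(23/365) = 1.0018521.
USD accumulates by (1 + 0.0228)^(23/365) = 1.0014216.
CIP: F = S · (grow ILS)/(grow USD) = 3.3779 × 1.0018521/1.0014216 = 3.379352 ILS per USD.
Quoted the other way: 1/3.379352 = 0.29591 USD per ILS.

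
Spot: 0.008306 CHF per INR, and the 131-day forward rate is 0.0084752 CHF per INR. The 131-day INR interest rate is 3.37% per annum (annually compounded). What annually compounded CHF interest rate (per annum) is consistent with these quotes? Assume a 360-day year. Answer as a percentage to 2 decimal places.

T = 131/360 years.
By CIP, F/S equals the CHF-to-INR growth ratio: 0.0084752/0.008306 = 1.0203708.
The INR side grows by (1 + 0.0337)^(131/360) = 1.012134.
So the CHF growth factor = 1.032752.
r = 1.032752^(360/131) − 1 = 0.092603 → 9.26%.

9.26%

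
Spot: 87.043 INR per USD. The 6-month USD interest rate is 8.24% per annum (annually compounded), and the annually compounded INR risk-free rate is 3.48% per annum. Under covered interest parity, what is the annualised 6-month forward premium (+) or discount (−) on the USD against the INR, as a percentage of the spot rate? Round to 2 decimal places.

T = 6/12 years.
CIP forward (INR per USD) = 87.043 × 1.0172512/1.0403845 = 85.107570.
Annualised premium = (F − S)/S × (1/T) = (85.107570 − 87.043)/87.043 ÷ (6/12) = -4.45%.

-4.45%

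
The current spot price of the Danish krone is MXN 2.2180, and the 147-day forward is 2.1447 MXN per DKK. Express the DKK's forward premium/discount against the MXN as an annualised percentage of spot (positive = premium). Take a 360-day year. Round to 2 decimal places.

T = 147/360 years.
DKK trades forward at -3.30478% vs spot over the period.
Per annum: -0.0330478 / (147/360) = -0.080933 = -8.09%.

-8.09%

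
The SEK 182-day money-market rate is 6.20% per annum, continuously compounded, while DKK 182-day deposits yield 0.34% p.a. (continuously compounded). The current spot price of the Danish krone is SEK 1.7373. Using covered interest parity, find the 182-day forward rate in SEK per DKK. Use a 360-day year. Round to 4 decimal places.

T = 182/360 years.
SEK accumulates by e^(0.0620×182/360) = 1.0318409.
DKK accumulates by e^(0.0034×182/360) = 1.0017204.
Forward (SEK per DKK) = 1.7373 × 1.0318409 / 1.0017204 = 1.789538.

1.7895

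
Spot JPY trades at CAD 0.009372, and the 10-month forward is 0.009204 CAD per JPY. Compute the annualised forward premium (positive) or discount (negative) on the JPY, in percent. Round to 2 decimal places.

-2.15%

T = 10/12 years.
Period premium: (0.009204 − 0.009372)/0.009372 = -0.0179257.
Annualise by dividing by T: -0.0179257 / (10/12) = -0.021511 → -2.15%.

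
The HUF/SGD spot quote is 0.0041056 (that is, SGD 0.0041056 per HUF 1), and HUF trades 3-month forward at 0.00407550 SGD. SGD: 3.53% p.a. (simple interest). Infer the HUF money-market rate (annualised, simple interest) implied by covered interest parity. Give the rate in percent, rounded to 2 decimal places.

6.51%

T = 3/12 years.
CIP gives F = S · g_SGD/g_HUF, so g_SGD/g_HUF = 0.0040755/0.0041056 = 0.9926686.
SGD growth factor: 1 + 0.0353×3/12 = 1.008825.
So the HUF growth factor = 1.0162757.
r = (1.0162757 − 1)/(3/12) = 0.065103 → 6.51%.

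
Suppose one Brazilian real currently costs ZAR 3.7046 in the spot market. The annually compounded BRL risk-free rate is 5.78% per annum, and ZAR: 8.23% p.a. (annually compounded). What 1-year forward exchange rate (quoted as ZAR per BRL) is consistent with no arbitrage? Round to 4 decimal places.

3.7904

T = 1 year.
ZAR accumulates by (1 + 0.0823)^1 = 1.082300.
BRL accumulates by (1 + 0.0578)^1 = 1.057800.
CIP: F = S · (grow ZAR)/(grow BRL) = 3.7046 × 1.082300/1.057800 = 3.790403 ZAR per BRL.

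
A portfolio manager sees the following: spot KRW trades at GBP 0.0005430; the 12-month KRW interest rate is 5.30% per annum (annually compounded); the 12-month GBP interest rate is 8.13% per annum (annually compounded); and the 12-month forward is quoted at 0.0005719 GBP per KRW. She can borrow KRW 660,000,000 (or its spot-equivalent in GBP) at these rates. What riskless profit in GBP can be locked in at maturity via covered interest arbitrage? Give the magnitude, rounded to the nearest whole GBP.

T = 1 year.
Route A — deposit KRW, sell forward: 660,000,000 × 1.053000 × 0.0005719 = GBP 397,459.06.
Route B — convert at spot, deposit GBP: 660,000,000 × 0.0005430 × 1.081300 = GBP 387,516.29.
The quoted forward overvalues KRW, so borrow GBP, buy KRW at spot, deposit the KRW at 5.30%, and sell the proceeds forward at 0.0005719.
Arbitrage profit = |397,459.06 − 387,516.29| = GBP 9,943.

GBP 9,943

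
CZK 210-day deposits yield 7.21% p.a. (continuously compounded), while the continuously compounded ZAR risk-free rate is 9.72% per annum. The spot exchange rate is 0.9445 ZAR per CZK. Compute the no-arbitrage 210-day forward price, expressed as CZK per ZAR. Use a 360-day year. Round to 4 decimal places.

T = 210/360 years.
ZAR growth factor: e^(0.0972×210/360) = 1.0583383.
CZK growth factor: e^(0.0721×210/360) = 1.0429553.
So F = 0.9445 × 1.0583383 / 1.0429553 = 0.9584308 (ZAR/CZK).
Quoted the other way: 1/0.9584308 = 1.0434 CZK per ZAR.

1.0434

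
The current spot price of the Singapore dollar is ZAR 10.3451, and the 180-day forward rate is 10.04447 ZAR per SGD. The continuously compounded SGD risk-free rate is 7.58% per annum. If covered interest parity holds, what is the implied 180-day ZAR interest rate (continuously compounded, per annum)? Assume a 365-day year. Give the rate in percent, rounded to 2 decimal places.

T = 180/365 years.
By CIP, F/S equals the ZAR-to-SGD growth ratio: 10.04447/10.3451 = 0.9709399.
The SGD side grows by e^(0.0758×180/365) = 1.0380883.
Hence g_ZAR = 1.0079214.
r = ln(1.0079214)/(180/365) = 0.016000 → 1.60%.

1.60%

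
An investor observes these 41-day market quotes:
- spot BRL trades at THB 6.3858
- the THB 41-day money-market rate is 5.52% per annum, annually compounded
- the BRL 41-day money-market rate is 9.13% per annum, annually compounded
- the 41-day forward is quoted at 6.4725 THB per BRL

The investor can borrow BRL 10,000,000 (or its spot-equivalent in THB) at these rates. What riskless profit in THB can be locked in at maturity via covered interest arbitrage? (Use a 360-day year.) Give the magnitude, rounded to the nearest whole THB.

T = 41/360 years.
Keep in BRL, deliver into the forward: 10,000,000·1.0100001021·6.4725 = THB 65,372,256.61.
Swap to THB now, deposit: 10,000,000·6.3858·1.0061380478 = THB 64,249,963.46.
The quoted forward overvalues BRL, so borrow THB, buy BRL at spot, deposit the BRL at 9.13%, and sell the proceeds forward at 6.4725.
Arbitrage profit = |65,372,256.61 − 64,249,963.46| = THB 1,122,293.

THB 1,122,293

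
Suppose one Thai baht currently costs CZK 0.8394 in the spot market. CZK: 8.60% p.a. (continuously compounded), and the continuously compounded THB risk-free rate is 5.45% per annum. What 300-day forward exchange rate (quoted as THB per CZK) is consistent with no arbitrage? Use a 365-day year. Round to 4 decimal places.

1.1609

T = 300/365 years.
CZK accumulates by e^(0.0860×300/365) = 1.073243.
THB accumulates by e^(0.0545×300/365) = 1.0458129.
CIP: F = S · (grow CZK)/(grow THB) = 0.8394 × 1.073243/1.0458129 = 0.8614162 CZK per THB.
Quoted the other way: 1/0.8614162 = 1.1609 THB per CZK.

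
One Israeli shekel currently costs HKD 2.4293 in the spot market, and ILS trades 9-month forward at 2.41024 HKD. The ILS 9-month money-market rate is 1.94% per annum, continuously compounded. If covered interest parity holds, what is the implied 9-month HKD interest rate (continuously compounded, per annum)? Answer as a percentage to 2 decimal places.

0.89%

T = 9/12 years.
F/S = 2.41024/2.4293 = 0.9921541 = (growth of HKD) / (growth of ILS).
ILS growth factor: e^(0.0194×9/12) = 1.0146564.
So the HKD growth factor = 1.0066955.
r = ln(1.0066955)/(9/12) = 0.008898 → 0.89%.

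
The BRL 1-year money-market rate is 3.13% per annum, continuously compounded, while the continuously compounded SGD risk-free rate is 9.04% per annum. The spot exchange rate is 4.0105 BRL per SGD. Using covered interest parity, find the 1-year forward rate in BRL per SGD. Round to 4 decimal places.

3.7803

T = 1 year.
BRL growth factor: e^(0.0313×1) = 1.031795.
Growth of 1 SGD over T: e^(0.0904×1) = 1.094612.
Forward (BRL per SGD) = 4.0105 × 1.031795 / 1.094612 = 3.780348.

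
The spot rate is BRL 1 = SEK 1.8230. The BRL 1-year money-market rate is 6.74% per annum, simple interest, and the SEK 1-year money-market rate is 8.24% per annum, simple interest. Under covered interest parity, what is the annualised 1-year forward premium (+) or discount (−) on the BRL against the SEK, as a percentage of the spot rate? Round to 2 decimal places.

+1.41%

T = 1 year.
No-arbitrage forward: 1.823 × 1.082400 / 1.067400 = 1.8486183 SEK/BRL.
Annualised premium = (F − S)/S × (1/T) = (1.8486183 − 1.823)/1.823 ÷ 1 = 1.41%.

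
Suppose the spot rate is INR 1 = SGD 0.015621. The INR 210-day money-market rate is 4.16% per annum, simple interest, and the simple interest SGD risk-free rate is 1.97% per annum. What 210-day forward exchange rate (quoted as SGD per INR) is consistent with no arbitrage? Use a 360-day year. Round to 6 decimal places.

T = 210/360 years.
SGD accumulates by 1 + 0.0197×210/360 = 1.0114917.
Growth of 1 INR over T: 1 + 0.0416×210/360 = 1.0242667.
Forward (SGD per INR) = 0.015621 × 1.0114917 / 1.0242667 = 0.01542617.

0.015426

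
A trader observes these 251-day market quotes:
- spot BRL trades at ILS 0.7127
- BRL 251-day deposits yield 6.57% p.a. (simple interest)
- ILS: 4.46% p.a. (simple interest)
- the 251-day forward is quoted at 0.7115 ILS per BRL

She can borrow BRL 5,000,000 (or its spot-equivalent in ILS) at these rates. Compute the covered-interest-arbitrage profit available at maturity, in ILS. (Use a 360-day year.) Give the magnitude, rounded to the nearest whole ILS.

ILS 46,149

T = 251/360 years.
Route A — deposit BRL, sell forward: 5,000,000 × 1.0458075 × 0.7115 = ILS 3,720,460.18.
Route B — convert at spot, deposit ILS: 5,000,000 × 0.7127 × 1.031096111 = ILS 3,674,310.99.
The quoted forward overvalues BRL, so borrow ILS, buy BRL at spot, deposit the BRL at 6.57%, and sell the proceeds forward at 0.7115.
The gap between the two covered legs is ILS 46,149.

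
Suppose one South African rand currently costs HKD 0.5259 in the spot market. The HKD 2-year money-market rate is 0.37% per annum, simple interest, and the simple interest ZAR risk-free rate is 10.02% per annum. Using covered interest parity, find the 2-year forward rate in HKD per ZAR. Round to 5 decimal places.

T = 2 years.
Growth of 1 HKD over T: 1 + 0.0037×2 = 1.007400.
ZAR accumulates by 1 + 0.1002×2 = 1.200400.
CIP: F = S · (grow HKD)/(grow ZAR) = 0.5259 × 1.007400/1.200400 = 0.4413459 HKD per ZAR.

0.44135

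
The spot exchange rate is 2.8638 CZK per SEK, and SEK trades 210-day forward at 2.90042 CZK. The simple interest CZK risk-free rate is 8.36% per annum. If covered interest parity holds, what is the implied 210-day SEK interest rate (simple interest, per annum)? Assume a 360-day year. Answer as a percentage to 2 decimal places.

T = 210/360 years.
F/S = 2.90042/2.8638 = 1.0127872 = (growth of CZK) / (growth of SEK).
CZK growth factor: 1 + 0.0836×210/360 = 1.0487667.
That pins the SEK growth at 1.0355252.
r = (1.0355252 − 1)/(210/360) = 0.060900 → 6.09%.

6.09%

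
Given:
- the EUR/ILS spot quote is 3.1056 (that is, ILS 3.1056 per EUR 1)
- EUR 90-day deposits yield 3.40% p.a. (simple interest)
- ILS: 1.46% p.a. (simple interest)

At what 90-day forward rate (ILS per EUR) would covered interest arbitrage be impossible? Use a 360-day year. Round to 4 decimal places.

3.0907

T = 90/360 years.
Growth of 1 ILS over T: 1 + 0.0146×90/360 = 1.003650.
EUR growth factor: 1 + 0.0340×90/360 = 1.008500.
CIP: F = S · (grow ILS)/(grow EUR) = 3.1056 × 1.003650/1.008500 = 3.090665 ILS per EUR.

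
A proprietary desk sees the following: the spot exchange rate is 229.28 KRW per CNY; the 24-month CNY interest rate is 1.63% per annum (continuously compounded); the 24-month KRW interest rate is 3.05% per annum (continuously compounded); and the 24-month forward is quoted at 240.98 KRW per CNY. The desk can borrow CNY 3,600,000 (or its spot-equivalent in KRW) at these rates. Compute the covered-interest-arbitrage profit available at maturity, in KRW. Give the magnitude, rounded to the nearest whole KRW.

KRW 18,950,183

T = 2 years.
Keep in CNY, deliver into the forward: 3,600,000·1.0331372017·240.98 = KRW 896,275,450.32.
Swap to KRW now, deposit: 3,600,000·229.28·1.06289891419 = KRW 877,325,266.96.
The quoted forward overvalues CNY, so borrow KRW, buy CNY at spot, deposit the CNY at 1.63%, and sell the proceeds forward at 240.98.
Arbitrage profit = |896,275,450.32 − 877,325,266.96| = KRW 18,950,183.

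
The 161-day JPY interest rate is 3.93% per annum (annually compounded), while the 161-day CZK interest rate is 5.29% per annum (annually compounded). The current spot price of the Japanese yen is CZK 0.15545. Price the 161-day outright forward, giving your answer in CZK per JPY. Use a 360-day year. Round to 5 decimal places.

0.15636

T = 161/360 years.
Growth of 1 CZK over T: (1 + 0.0529)^(161/360) = 1.0233213.
JPY accumulates by (1 + 0.0393)^(161/360) = 1.0173887.
So F = 0.15545 × 1.0233213 / 1.0173887 = 0.1563565 (CZK/JPY).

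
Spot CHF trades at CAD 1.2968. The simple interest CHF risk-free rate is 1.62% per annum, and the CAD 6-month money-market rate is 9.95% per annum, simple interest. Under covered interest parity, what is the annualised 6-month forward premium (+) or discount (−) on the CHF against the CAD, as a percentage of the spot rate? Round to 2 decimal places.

+8.26%

T = 6/12 years.
No-arbitrage forward: 1.2968 × 1.049750 / 1.008100 = 1.3503777 CAD/CHF.
Annualised premium = (F − S)/S × (1/T) = (1.3503777 − 1.2968)/1.2968 ÷ (6/12) = 8.26%.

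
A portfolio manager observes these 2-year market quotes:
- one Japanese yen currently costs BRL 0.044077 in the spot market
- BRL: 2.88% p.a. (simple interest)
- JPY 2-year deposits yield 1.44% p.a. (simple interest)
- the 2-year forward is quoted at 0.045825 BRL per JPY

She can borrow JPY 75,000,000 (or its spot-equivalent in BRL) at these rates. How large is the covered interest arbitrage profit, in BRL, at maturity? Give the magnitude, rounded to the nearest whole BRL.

T = 2 years.
Route A — deposit JPY, sell forward: 75,000,000 × 1.028800 × 0.045825 = BRL 3,535,857.00.
Route B — convert at spot, deposit BRL: 75,000,000 × 0.044077 × 1.057600 = BRL 3,496,187.64.
The quoted forward overvalues JPY, so borrow BRL, buy JPY at spot, deposit the JPY at 1.44%, and sell the proceeds forward at 0.045825.
The gap between the two covered legs is BRL 39,669.

BRL 39,669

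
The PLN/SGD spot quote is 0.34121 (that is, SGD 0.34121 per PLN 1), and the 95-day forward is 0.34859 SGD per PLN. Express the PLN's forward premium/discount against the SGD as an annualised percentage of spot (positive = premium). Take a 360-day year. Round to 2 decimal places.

+8.20%

T = 95/360 years.
PLN trades forward at +2.16289% vs spot over the period.
Annualise by dividing by T: 0.0216289 / (95/360) = 0.081962 → 8.20%.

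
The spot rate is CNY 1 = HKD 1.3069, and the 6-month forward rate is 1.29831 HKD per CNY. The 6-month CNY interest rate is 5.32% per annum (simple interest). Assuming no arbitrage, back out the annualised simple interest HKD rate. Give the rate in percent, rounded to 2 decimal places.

T = 6/12 years.
By CIP, F/S equals the HKD-to-CNY growth ratio: 1.29831/1.3069 = 0.9934272.
CNY growth factor: 1 + 0.0532×6/12 = 1.026600.
That pins the HKD growth at 1.0198524.
(1.0198524 − 1)/T = 0.039705, i.e. 3.97%.

3.97%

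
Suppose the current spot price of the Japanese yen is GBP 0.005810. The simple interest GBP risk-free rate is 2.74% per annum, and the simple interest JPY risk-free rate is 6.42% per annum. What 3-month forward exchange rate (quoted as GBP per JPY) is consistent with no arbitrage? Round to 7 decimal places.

T = 3/12 years.
GBP accumulates by 1 + 0.0274×3/12 = 1.006850.
JPY accumulates by 1 + 0.0642×3/12 = 1.016050.
Forward (GBP per JPY) = 0.00581 × 1.006850 / 1.016050 = 0.005757392.

0.0057574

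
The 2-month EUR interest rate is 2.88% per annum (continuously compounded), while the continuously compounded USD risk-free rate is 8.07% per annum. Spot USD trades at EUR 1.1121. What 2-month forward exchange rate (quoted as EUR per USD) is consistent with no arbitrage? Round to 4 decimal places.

T = 2/12 years.
Growth of 1 EUR over T: e^(0.0288×2/12) = 1.0048115.
USD growth factor: e^(0.0807×2/12) = 1.0135409.
So F = 1.1121 × 1.0048115 / 1.0135409 = 1.102522 (EUR/USD).

1.1025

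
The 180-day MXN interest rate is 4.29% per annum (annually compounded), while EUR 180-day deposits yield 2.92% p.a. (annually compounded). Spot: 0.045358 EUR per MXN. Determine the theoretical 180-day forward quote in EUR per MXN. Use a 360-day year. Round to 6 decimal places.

T = 180/360 years.
Growth of 1 EUR over T: (1 + 0.0292)^(180/360) = 1.0144949.
MXN growth factor: (1 + 0.0429)^(180/360) = 1.0212248.
CIP: F = S · (grow EUR)/(grow MXN) = 0.045358 × 1.0144949/1.0212248 = 0.04505909 EUR per MXN.

0.045059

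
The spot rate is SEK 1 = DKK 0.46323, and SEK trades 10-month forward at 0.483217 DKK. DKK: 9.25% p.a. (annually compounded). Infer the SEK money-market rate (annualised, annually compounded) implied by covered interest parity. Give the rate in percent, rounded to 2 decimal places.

3.85%

T = 10/12 years.
F/S = 0.483217/0.46323 = 1.0431470 = (growth of DKK) / (growth of SEK).
The DKK side grows by (1 + 0.0925)^(10/12) = 1.0765095.
So the SEK growth factor = 1.0319825.
Annualise: 1.0319825^(12/10) − 1 = 0.038501 = 3.85%.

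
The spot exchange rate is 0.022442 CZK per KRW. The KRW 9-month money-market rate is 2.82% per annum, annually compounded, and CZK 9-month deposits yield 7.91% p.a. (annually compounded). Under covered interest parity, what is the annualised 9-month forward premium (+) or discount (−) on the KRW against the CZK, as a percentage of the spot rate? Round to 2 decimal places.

T = 9/12 years.
No-arbitrage forward: 0.022442 × 1.0587569 / 1.0210763 = 0.023270173 CZK/KRW.
(F − S)/S ÷ T = (0.023270173 − 0.022442)/0.022442/(9/12) = 0.049204 → 4.92%.

+4.92%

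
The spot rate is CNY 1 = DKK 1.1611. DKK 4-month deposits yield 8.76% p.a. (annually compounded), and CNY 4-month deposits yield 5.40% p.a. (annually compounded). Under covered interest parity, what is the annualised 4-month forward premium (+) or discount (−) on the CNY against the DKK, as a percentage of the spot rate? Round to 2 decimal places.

T = 4/12 years.
No-arbitrage forward: 1.1611 × 1.0283866 / 1.0176854 = 1.1733092 DKK/CNY.
(F − S)/S ÷ T = (1.1733092 − 1.1611)/1.1611/(4/12) = 0.031546 → 3.15%.

+3.15%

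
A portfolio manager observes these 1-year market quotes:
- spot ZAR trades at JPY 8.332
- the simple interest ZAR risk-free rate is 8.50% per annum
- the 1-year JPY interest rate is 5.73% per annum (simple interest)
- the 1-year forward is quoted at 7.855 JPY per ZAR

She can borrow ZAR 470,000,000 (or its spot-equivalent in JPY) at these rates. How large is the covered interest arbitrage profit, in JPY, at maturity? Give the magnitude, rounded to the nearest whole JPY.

T = 1 year.
Invest the ZAR and cover forward: 470,000,000 × 1.085000 × 7.855 = JPY 4,005,657,250.00.
Convert at spot and invest in JPY: 470,000,000 × 8.332 × 1.057300 = JPY 4,140,429,092.00.
The quoted forward undervalues ZAR, so borrow ZAR, convert to JPY at spot, deposit the JPY at 5.73%, and buy ZAR forward at 7.855 to cover the loan.
Arbitrage profit = |4,005,657,250.00 − 4,140,429,092.00| = JPY 134,771,842.

JPY 134,771,842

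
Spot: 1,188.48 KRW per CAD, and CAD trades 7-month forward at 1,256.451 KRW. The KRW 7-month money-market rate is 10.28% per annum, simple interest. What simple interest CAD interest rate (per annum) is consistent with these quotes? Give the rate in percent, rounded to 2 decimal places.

0.45%

T = 7/12 years.
F/S = 1256.451/1188.48 = 1.0571915 = (growth of KRW) / (growth of CAD).
The KRW side grows by 1 + 0.1028×7/12 = 1.0599667.
So the CAD growth factor = 1.0026251.
(1.0026251 − 1)/T = 0.004500, i.e. 0.45%.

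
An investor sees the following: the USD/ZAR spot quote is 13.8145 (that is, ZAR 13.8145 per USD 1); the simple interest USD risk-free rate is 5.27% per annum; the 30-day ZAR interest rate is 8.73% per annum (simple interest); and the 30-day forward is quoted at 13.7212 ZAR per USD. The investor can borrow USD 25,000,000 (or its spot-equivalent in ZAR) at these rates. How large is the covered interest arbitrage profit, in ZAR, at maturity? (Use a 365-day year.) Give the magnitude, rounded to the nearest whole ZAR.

T = 30/365 years.
Invest the USD and cover forward: 25,000,000 × 1.00433150685 × 13.7212 = ZAR 344,515,836.79.
Convert at spot and invest in ZAR: 25,000,000 × 13.8145 × 1.00717534247 = ZAR 347,840,594.21.
The quoted forward undervalues USD, so borrow USD, convert to ZAR at spot, deposit the ZAR at 8.73%, and buy USD forward at 13.7212 to cover the loan.
Profit = 347,840,594.21 − 344,515,836.79 = ZAR 3,324,757.

ZAR 3,324,757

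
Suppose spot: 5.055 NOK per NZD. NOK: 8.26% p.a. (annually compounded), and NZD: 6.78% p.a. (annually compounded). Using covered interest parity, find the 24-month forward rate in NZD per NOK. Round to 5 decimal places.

0.19245

T = 2 years.
NOK accumulates by (1 + 0.0826)^2 = 1.1720228.
NZD accumulates by (1 + 0.0678)^2 = 1.1401968.
So F = 5.055 × 1.1720228 / 1.1401968 = 5.196099 (NOK/NZD).
Quoted the other way: 1/5.196099 = 0.19245 NZD per NOK.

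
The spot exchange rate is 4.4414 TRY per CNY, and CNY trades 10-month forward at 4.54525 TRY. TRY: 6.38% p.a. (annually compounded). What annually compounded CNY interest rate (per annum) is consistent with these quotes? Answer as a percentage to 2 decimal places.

T = 10/12 years.
F/S = 4.54525/4.4414 = 1.0233823 = (growth of TRY) / (growth of CNY).
TRY growth factor: (1 + 0.0638)^(10/12) = 1.0528908.
So the CNY growth factor = 1.0288343.
Annualise: 1.0288343^(12/10) − 1 = 0.034700 = 3.47%.

3.47%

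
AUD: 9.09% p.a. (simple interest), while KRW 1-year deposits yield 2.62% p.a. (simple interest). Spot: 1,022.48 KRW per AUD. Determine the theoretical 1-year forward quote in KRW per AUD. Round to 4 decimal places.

961.8379

T = 1 year.
Growth of 1 KRW over T: 1 + 0.0262×1 = 1.026200.
AUD growth factor: 1 + 0.0909×1 = 1.090900.
So F = 1022.48 × 1.026200 / 1.090900 = 961.837910 (KRW/AUD).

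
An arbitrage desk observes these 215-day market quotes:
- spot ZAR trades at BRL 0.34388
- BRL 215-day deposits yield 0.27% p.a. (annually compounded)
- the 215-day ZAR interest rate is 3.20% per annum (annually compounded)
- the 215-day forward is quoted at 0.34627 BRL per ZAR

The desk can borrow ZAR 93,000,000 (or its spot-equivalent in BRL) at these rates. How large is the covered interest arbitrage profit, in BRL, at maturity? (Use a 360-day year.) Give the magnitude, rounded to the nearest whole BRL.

T = 215/360 years.
Keep in ZAR, deliver into the forward: 93,000,000·1.0189897588·0.34627 = BRL 32,814,639.29.
Swap to BRL now, deposit: 93,000,000·0.34388·1.0016116243 = BRL 32,032,381.10.
The quoted forward overvalues ZAR, so borrow BRL, buy ZAR at spot, deposit the ZAR at 3.20%, and sell the proceeds forward at 0.34627.
Arbitrage profit = |32,814,639.29 − 32,032,381.10| = BRL 782,258.

BRL 782,258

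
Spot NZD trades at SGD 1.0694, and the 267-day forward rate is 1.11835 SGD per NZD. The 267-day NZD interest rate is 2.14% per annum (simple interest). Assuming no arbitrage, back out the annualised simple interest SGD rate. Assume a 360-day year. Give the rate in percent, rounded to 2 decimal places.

T = 267/360 years.
F/S = 1.11835/1.0694 = 1.0457733 = (growth of SGD) / (growth of NZD).
NZD growth factor: 1 + 0.0214×267/360 = 1.0158717.
That pins the SGD growth at 1.0623715.
r = (1.0623715 − 1)/(267/360) = 0.084096 → 8.41%.

8.41%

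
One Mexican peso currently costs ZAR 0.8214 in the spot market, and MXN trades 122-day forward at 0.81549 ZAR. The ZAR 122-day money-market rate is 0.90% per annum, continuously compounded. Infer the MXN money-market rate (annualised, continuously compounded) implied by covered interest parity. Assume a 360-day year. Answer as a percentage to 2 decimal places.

T = 122/360 years.
CIP gives F = S · g_ZAR/g_MXN, so g_ZAR/g_MXN = 0.81549/0.8214 = 0.9928050.
ZAR growth factor: e^(0.0090×122/360) = 1.0030547.
So the MXN growth factor = 1.010324.
Take logs: ln 1.010324 / (122/360) = 0.030308, so 3.03%.

3.03%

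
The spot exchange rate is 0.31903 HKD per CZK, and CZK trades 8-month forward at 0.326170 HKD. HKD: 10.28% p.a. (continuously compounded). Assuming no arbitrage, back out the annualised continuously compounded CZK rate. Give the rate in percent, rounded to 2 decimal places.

T = 8/12 years.
F/S = 0.32617/0.31903 = 1.0223803 = (growth of HKD) / (growth of CZK).
The HKD side grows by e^(0.1028×8/12) = 1.0709363.
So the CZK growth factor = 1.0474931.
Take logs: ln 1.0474931 / (8/12) = 0.069600, so 6.96%.

6.96%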